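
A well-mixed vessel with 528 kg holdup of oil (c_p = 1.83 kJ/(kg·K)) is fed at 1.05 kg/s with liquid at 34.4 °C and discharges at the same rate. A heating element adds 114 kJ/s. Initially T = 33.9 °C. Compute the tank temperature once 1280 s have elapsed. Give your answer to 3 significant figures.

M c_p dT/dt = ṁ c_p (T_in − T) + Q̇.
Rearrange: dT/dt = (T_ss − T)/τ with τ = M/ṁ = 502.86 s and T_ss = T_in + Q̇/(ṁ c_p) = 93.729 °C.
T approaches T_ss exponentially: T(t) = T_ss + (T₀ − T_ss) e^(−t/τ).
T(1280) = 93.729 + (-59.829)·e^(−1280/502.86) = 93.729 + (-59.829)·0.078437 = 89.036 °C.

89.0 °C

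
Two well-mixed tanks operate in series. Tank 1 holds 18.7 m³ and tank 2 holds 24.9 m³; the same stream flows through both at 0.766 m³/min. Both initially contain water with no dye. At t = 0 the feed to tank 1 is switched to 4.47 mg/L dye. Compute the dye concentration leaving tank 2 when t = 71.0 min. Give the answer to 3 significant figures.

3.18 mg/L

Time constants: τᵢ = Vᵢ/Q for each well-mixed tank.
τ₁ = 18.7/0.766 = 24.413 min; τ₂ = 24.9/0.766 = 32.507 min.
Solving the cascade with C₁(0)=C₂(0)=0 gives C₂(t) = C_in[1 − (τ₁ e^(−t/τ₁) − τ₂ e^(−t/τ₂))/(τ₁ − τ₂)].
At t = 71.0: e^(−t/τ₁) = 0.054566, e^(−t/τ₂) = 0.11257.
C₂ = 4.47·[1 − (24.413·0.054566 − 32.507·0.11257)/(-8.0940)] = 4.47·0.71248 = 3.1848 mg/L.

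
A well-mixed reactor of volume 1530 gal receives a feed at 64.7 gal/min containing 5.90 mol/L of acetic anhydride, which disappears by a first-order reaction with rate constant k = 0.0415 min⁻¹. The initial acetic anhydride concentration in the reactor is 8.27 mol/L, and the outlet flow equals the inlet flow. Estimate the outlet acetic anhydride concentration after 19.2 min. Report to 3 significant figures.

4.04 mol/L

V dC/dt = Q(C_in − C) − k V C.
This is linear with rate a = Q/V + k = 0.083788 min⁻¹.
C_ss = Q C_in/(Q + kV) = 2.9777 mol/L; C(t) = C_ss + (C₀ − C_ss) e^(−a t).
C(19.2) = 2.9777 + (5.2923)·e^(−0.083788·19.2) = 2.9777 + (5.2923)·0.20014 = 4.0369 mol/L.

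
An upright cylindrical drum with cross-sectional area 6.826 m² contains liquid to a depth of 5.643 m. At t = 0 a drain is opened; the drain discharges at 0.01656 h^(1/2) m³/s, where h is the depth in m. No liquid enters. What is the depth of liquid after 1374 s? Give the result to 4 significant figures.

0.5024 m

A dh/dt = −Q_out = −0.01656 √h.
Separate and integrate: 2(√h − √h₀) = −(0.01656/A) t.
√h = √5.643 − 0.01656·1374/(2·6.826) = 2.37550 − 1.66667 = 0.708825.
h = 0.708825² = 0.502434 m.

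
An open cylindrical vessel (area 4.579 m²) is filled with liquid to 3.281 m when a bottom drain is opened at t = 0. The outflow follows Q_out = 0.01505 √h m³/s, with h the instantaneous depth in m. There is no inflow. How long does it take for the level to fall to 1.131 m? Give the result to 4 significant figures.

455.1 s

Unsteady balance on liquid volume: A dh/dt = −0.01505 √h.
Separate and integrate: 2(√h − √h₀) = −(0.01505/A) t.
t = 2A(√h₀ − √h)/0.01505 = 2·4.579·(√3.281 − √1.131)/0.01505
  = 9.15800 × (1.81135 − 1.06348) / 0.01505 = 455.082 s.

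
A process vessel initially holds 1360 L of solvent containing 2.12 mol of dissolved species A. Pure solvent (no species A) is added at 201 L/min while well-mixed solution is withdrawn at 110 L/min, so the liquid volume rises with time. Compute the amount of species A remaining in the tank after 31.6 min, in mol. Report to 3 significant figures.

Total volume: dV/dt = Q_in − Q_out = 91.000 L/min, so V(t) = 1360 + 91.000 t and V(31.6) = 4235.6 L.
Species balance (pure solvent in): dm/dt = −Q_out · m/V(t).
dm/m = −Q_out dt/(V₀ + 91.000 t); integrating gives ln(m/m₀) = −(Q_out/(Q_in−Q_out)) ln(V/V₀).
m = m₀ (V₀/V)^(Q_out/(Q_in−Q_out)) = 2.12 × (1360/4235.6)^(1.2088) = 0.53697 mol.

0.537 mol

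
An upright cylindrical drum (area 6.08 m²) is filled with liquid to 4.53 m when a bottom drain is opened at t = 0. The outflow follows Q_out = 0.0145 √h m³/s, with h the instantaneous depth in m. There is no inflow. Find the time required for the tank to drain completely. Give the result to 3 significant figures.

1780 s

A dh/dt = −Q_out = −0.0145 √h.
This is separable: 2 d(√h)/dt = −0.0145/A, so √h = √h₀ − (0.0145/(2A)) t.
Set h = 0: 2√h₀ = (0.0145/A) t_empty ⇒ t_empty = 2A√h₀/0.0145.
t_empty = 2·6.08·√4.53/0.0145 = 12.160·2.1284/0.0145 = 1784.9 s.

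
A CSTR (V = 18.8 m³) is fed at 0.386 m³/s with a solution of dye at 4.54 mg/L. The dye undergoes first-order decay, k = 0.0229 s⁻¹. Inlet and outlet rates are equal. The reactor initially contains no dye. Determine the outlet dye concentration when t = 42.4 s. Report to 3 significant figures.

1.81 mg/L

Species balance: V dC/dt = Q C_in − Q C − k V C.
dC/dt = (Q/V) C_in − (Q/V + k) C; effective rate a = Q/V + k = 0.020532 + 0.0229 = 0.043432 s⁻¹.
C_ss = Q C_in/(Q + kV) = 2.1462 mg/L; C(t) = C_ss + (C₀ − C_ss) e^(−a t).
C(42.4) = 2.1462 + (-2.1462)·e^(−0.043432·42.4) = 2.1462 + (-2.1462)·0.15858 = 1.8059 mg/L.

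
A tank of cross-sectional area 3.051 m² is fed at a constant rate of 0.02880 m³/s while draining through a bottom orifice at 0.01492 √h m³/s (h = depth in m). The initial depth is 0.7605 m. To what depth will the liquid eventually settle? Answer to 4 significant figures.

3.726 m

A dh/dt = Q_in − 0.01492 √h. Steady state requires inflow = outflow:
Q_in = 0.01492 √h_ss ⇒ √h_ss = 0.02880/0.01492 = 1.93029.
h_ss = 1.93029² = 3.72604 m. (Since h₀ = 0.7605 m < h_ss, the level will rise toward this value.)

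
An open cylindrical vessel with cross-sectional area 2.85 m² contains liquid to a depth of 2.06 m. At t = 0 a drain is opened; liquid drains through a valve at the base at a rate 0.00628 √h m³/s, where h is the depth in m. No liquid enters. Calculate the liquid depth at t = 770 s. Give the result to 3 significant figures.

0.344 m

A dh/dt = −Q_out = −0.00628 √h.
∫ h^(−1/2) dh = −(0.00628/A) ∫ dt, giving 2√h = 2√h₀ − (0.00628/A) t.
√h = √2.06 − 0.00628·770/(2·2.85) = 1.4353 − 0.84835 = 0.58692.
h = 0.58692² = 0.34447 m.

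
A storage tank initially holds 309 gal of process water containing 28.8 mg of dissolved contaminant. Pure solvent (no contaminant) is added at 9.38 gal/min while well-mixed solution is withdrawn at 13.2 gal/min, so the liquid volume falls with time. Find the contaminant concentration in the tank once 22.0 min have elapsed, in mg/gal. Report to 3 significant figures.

Let m(t) be the amount of contaminant. Volume: V(t) = V₀ + (Q_in − Q_out) t = 309 − 3.8200 t; V(22.0) = 224.96 gal.
Solute balance: dm/dt = 0 − Q_out C = −Q_out m/V(t).
dm/m = −Q_out dt/(V₀ − 3.8200 t); integrating gives ln(m/m₀) = −(Q_out/(Q_in−Q_out)) ln(V/V₀).
m = m₀ (V₀/V)^(Q_out/(Q_in−Q_out)) = 28.8 × (309/224.96)^(-3.4555) = 9.6170 mg.
C = m/V = 9.6170/224.96 = 0.042750 mg/gal.

0.0427 mg/gal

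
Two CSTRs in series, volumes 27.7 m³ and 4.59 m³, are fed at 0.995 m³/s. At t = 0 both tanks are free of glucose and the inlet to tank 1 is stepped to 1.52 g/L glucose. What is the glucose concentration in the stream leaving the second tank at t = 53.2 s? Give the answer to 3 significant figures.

1.25 g/L

Species balance on tank i: dCᵢ/dt = (Cᵢ₋₁ − Cᵢ)/τᵢ with τᵢ = Vᵢ/Q.
τ₁ = 27.7/0.995 = 27.839 s; τ₂ = 4.59/0.995 = 4.6131 s.
Solving the cascade with C₁(0)=C₂(0)=0 gives C₂(t) = C_in[1 − (τ₁ e^(−t/τ₁) − τ₂ e^(−t/τ₂))/(τ₁ − τ₂)].
At t = 53.2: e^(−t/τ₁) = 0.14794, e^(−t/τ₂) = 9.8065e-06.
C₂ = 1.52·[1 − (27.839·0.14794 − 4.6131·9.8065e-06)/(23.226)] = 1.52·0.82268 = 1.2505 g/L.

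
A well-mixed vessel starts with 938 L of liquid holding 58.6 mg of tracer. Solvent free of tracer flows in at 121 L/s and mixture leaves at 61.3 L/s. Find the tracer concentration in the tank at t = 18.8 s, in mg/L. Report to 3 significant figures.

Total volume: dV/dt = Q_in − Q_out = 59.700 L/s, so V(t) = 938 + 59.700 t and V(18.8) = 2060.4 L.
Species balance (pure solvent in): dm/dt = −Q_out · m/V(t).
dm/m = −Q_out dt/(V₀ + 59.700 t); integrating gives ln(m/m₀) = −(Q_out/(Q_in−Q_out)) ln(V/V₀).
m = m₀ (V₀/V)^(Q_out/(Q_in−Q_out)) = 58.6 × (938/2060.4)^(1.0268) = 26.122 mg.
C = m/V = 26.122/2060.4 = 0.012678 mg/L.

0.0127 mg/L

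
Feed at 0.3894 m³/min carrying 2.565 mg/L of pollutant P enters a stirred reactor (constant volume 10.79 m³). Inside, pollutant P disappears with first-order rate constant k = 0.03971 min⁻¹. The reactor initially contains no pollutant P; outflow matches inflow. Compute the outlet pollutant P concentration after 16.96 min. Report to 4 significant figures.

0.8836 mg/L

Species balance: V dC/dt = Q C_in − Q C − k V C.
dC/dt = (Q/V) C_in − (Q/V + k) C; effective rate a = Q/V + k = 0.0360890 + 0.03971 = 0.0757990 min⁻¹.
C_ss = Q C_in/(Q + kV) = 1.22123 mg/L; C(t) = C_ss + (C₀ − C_ss) e^(−a t).
C(16.96) = 1.22123 + (-1.22123)·e^(−0.0757990·16.96) = 1.22123 + (-1.22123)·0.276498 = 0.883564 mg/L.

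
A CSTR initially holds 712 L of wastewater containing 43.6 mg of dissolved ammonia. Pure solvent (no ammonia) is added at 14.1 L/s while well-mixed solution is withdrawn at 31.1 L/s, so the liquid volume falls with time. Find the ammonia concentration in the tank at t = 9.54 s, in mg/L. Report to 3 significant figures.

Let m(t) be the amount of ammonia. Volume: V(t) = V₀ + (Q_in − Q_out) t = 712 − 17.000 t; V(9.54) = 549.82 L.
Solute balance: dm/dt = 0 − Q_out C = −Q_out m/V(t).
dm/m = −Q_out dt/(V₀ − 17.000 t); integrating gives ln(m/m₀) = −(Q_out/(Q_in−Q_out)) ln(V/V₀).
m = m₀ (V₀/V)^(Q_out/(Q_in−Q_out)) = 43.6 × (712/549.82)^(-1.8294) = 27.172 mg.
C = m/V = 27.172/549.82 = 0.049419 mg/L.

0.0494 mg/L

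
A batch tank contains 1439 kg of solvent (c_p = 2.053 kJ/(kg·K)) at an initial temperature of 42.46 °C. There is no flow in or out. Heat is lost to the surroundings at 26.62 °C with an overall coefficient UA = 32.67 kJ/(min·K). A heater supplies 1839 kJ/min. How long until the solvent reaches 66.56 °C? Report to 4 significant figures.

M c_p dT/dt = −UA(T − T_amb) + Q̇.
τ = M c_p/UA = 90.4275 min; T_ss = T_amb + Q̇/UA = 26.62 + 1839/32.67 = 82.9102 °C.
T(t) = T_ss + (T₀ − T_ss)e^(−t/τ); set T = 66.56:
t = −τ ln[(T − T_ss)/(T₀ − T_ss)] = −90.4275 · ln(0.404205) = 81.9122 min.

81.91 min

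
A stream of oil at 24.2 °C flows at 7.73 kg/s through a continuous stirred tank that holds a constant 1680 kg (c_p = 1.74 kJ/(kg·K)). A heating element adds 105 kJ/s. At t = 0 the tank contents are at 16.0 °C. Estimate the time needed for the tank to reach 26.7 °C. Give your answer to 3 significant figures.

240 s

First-law balance (no shaft work): M c_p dT/dt = ṁ c_p (T_in − T) + 105.
τ = M/ṁ = 217.34 s; T_ss = T_in + Q̇/(ṁ c_p) = 32.007 °C.
T(t) = T_ss + (T₀ − T_ss) e^(−t/τ). Set T = 26.7:
e^(−t/τ) = (26.7 − 32.007)/(16.0 − 32.007) = 0.33152
t = −217.34 · ln(0.33152) = 239.95 s.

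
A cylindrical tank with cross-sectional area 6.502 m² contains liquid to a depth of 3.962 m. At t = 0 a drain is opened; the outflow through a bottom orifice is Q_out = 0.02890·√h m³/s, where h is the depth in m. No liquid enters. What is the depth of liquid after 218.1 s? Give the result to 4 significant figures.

Accumulation of liquid (constant cross-section A): A dh/dt = −0.02890 √h.
∫ h^(−1/2) dh = −(0.02890/A) ∫ dt, giving 2√h = 2√h₀ − (0.02890/A) t.
√h = √3.962 − 0.02890·218.1/(2·6.502) = 1.99048 − 0.484704 = 1.50577.
h = 1.50577² = 2.26735 m.

2.267 m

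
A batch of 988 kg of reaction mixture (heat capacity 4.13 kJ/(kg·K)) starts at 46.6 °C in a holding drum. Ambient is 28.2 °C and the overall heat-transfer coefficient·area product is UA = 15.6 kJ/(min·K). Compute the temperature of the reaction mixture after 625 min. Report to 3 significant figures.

29.9 °C

Energy balance: M c_p dT/dt = −UA(T − T_amb).
dT/dt = (T_ss − T)/τ with T_ss = T_amb = 28.200 °C, τ = M c_p/UA = 988·4.13/15.6 = 261.57 min.
T approaches T_ss exponentially: T(t) = T_ss + (T₀ − T_ss) e^(−t/τ).
T(625) = 28.200 + (18.400)·0.091680 = 29.887 °C.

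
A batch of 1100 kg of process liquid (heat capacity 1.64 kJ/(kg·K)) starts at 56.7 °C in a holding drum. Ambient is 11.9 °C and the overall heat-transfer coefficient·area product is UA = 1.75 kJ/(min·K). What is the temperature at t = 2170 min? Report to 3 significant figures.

17.4 °C

Lumped-capacitance energy balance: M c_p dT/dt = UA(T_amb − T).
dT/dt = (T_ss − T)/τ with T_ss = T_amb = 11.900 °C, τ = M c_p/UA = 1100·1.64/1.75 = 1030.9 min.
Solution: T(t) = T_ss + (T₀ − T_ss) e^(−t/τ).
T(2170) = 11.900 + (44.800)·0.12184 = 17.358 °C.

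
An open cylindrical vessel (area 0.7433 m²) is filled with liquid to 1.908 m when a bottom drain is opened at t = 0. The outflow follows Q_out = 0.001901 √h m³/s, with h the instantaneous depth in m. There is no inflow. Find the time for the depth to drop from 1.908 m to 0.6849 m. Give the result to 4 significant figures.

Unsteady balance on liquid volume: A dh/dt = −0.001901 √h.
Separate and integrate: 2(√h − √h₀) = −(0.001901/A) t.
t = 2A(√h₀ − √h)/0.001901 = 2·0.7433·(√1.908 − √0.6849)/0.001901
  = 1.48660 × (1.38130 − 0.827587) / 0.001901 = 433.012 s.

433.0 s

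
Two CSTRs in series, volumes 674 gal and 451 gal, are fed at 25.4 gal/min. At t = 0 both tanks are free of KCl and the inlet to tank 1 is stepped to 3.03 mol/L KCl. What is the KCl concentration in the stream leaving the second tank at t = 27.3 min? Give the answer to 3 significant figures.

1.07 mol/L

Each tank obeys Vᵢ dCᵢ/dt = Q(Cᵢ₋₁ − Cᵢ), so τᵢ = Vᵢ/Q.
τ₁ = 674/25.4 = 26.535 min; τ₂ = 451/25.4 = 17.756 min.
Solving the cascade with C₁(0)=C₂(0)=0 gives C₂(t) = C_in[1 − (τ₁ e^(−t/τ₁) − τ₂ e^(−t/τ₂))/(τ₁ − τ₂)].
At t = 27.3: e^(−t/τ₁) = 0.35743, e^(−t/τ₂) = 0.21491.
C₂ = 3.03·[1 − (26.535·0.35743 − 17.756·0.21491)/(8.7795)] = 3.03·0.35434 = 1.0737 mol/L.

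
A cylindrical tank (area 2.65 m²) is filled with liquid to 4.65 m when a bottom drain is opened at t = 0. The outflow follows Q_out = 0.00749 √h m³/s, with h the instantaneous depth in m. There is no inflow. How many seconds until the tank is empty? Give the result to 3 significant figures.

With no inflow, A dh/dt = −0.00749 √h.
Separate and integrate: 2(√h − √h₀) = −(0.00749/A) t.
Set h = 0: 2√h₀ = (0.00749/A) t_empty ⇒ t_empty = 2A√h₀/0.00749.
t_empty = 2·2.65·√4.65/0.00749 = 5.3000·2.1564/0.00749 = 1525.9 s.

1530 s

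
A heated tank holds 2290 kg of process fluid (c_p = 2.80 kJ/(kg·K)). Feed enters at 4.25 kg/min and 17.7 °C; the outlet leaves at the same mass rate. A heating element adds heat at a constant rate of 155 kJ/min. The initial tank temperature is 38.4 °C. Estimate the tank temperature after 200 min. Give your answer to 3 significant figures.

Unsteady energy balance on the tank contents: M c_p dT/dt = ṁ c_p (T_in − T) + 155.
τ = M/ṁ = 538.82 min; T_ss = T_in + Q̇/(ṁ c_p) = 17.7 + 155/(4.25·2.80) = 30.725 °C.
This is linear first-order; T(t) = T_ss + (T₀ − T_ss) e^(−t/τ).
T(200) = 30.725 + (7.6748)·e^(−200/538.82) = 30.725 + (7.6748)·0.68992 = 36.020 °C.

36.0 °C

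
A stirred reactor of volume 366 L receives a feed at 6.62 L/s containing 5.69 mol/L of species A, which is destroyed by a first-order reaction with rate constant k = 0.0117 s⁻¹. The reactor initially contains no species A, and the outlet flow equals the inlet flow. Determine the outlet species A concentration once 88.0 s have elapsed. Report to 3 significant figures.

Species balance: V dC/dt = Q C_in − Q C − k V C.
This is linear with rate a = Q/V + k = 0.029787 s⁻¹.
C_ss = Q C_in/(Q + kV) = 3.4551 mol/L; C(t) = C_ss + (C₀ − C_ss) e^(−a t).
C(88.0) = 3.4551 + (-3.4551)·e^(−0.029787·88.0) = 3.4551 + (-3.4551)·0.072709 = 3.2039 mol/L.

3.20 mol/L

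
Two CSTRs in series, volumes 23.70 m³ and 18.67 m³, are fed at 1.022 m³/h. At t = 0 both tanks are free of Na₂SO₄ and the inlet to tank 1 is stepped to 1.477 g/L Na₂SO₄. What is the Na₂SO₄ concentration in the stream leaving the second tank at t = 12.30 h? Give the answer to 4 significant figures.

Time constants: τᵢ = Vᵢ/Q for each well-mixed tank.
τ₁ = 23.70/1.022 = 23.1898 h; τ₂ = 18.67/1.022 = 18.2681 h.
Solving the cascade with C₁(0)=C₂(0)=0 gives C₂(t) = C_in[1 − (τ₁ e^(−t/τ₁) − τ₂ e^(−t/τ₂))/(τ₁ − τ₂)].
At t = 12.30: e^(−t/τ₁) = 0.588367, e^(−t/τ₂) = 0.510020.
C₂ = 1.477·[1 − (23.1898·0.588367 − 18.2681·0.510020)/(4.92172)] = 1.477·0.120833 = 0.178470 g/L.

0.1785 g/L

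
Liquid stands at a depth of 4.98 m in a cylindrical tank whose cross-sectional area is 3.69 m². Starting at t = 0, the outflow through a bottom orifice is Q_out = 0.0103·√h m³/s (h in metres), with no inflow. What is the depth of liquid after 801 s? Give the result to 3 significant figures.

Unsteady balance on liquid volume: A dh/dt = −0.0103 √h.
This is separable: 2 d(√h)/dt = −0.0103/A, so √h = √h₀ − (0.0103/(2A)) t.
√h = √4.98 − 0.0103·801/(2·3.69) = 2.2316 − 1.1179 = 1.1137.
h = 1.1137² = 1.2402 m.

1.24 m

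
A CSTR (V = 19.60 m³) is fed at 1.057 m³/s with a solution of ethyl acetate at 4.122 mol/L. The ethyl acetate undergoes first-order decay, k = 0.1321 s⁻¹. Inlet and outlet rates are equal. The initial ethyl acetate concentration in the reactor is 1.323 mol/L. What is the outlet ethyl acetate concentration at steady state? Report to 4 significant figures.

1.195 mol/L

Accumulation = in − out − consumed: V dC/dt = Q C_in − Q C − k V C.
At steady state: 0 = Q C_in − (Q + kV) C_ss, so C_ss = Q C_in/(Q + kV).
C_ss = 1.057·4.122/(1.057 + 0.1321·19.60) = 4.35695/3.64616 = 1.19494 mol/L.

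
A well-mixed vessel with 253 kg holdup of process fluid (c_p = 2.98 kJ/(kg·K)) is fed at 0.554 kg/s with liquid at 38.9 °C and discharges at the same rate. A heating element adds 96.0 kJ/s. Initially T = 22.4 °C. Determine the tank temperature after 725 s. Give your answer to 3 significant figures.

81.8 °C

M c_p dT/dt = ṁ c_p (T_in − T) + Q̇.
τ = M/ṁ = 456.68 s; T_ss = T_in + Q̇/(ṁ c_p) = 38.9 + 96.0/(0.554·2.98) = 97.049 °C.
Solution: T(t) = T_ss + (T₀ − T_ss) e^(−t/τ).
T(725) = 97.049 + (-74.649)·e^(−725/456.68) = 97.049 + (-74.649)·0.20443 = 81.789 °C.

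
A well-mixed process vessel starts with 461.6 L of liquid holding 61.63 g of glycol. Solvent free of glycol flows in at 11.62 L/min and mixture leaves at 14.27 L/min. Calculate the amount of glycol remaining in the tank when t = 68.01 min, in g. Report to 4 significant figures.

4.287 g

Total volume: dV/dt = Q_in − Q_out = -2.65000 L/min, so V(t) = 461.6 − 2.65000 t and V(68.01) = 281.373 L.
Solute balance: dm/dt = 0 − Q_out C = −Q_out m/V(t).
dm/m = −Q_out dt/(V₀ − 2.65000 t); integrating gives ln(m/m₀) = −(Q_out/(Q_in−Q_out)) ln(V/V₀).
m = m₀ (V₀/V)^(Q_out/(Q_in−Q_out)) = 61.63 × (461.6/281.373)^(-5.38491) = 4.28678 g.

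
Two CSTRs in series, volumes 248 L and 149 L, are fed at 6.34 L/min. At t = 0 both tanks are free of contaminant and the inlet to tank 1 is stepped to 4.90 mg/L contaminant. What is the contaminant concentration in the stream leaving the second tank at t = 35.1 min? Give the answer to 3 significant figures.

1.55 mg/L

Species balance on tank i: dCᵢ/dt = (Cᵢ₋₁ − Cᵢ)/τᵢ with τᵢ = Vᵢ/Q.
τ₁ = 248/6.34 = 39.117 min; τ₂ = 149/6.34 = 23.502 min.
Tank 1: C₁ = C_in(1 − e^(−t/τ₁)). Tank 2 (τ₁ ≠ τ₂): C₂ = C_in[1 − (τ₁ e^(−t/τ₁) − τ₂ e^(−t/τ₂))/(τ₁ − τ₂)].
At t = 35.1: e^(−t/τ₁) = 0.40766, e^(−t/τ₂) = 0.22458.
C₂ = 4.90·[1 − (39.117·0.40766 − 23.502·0.22458)/(15.615)] = 4.90·0.31679 = 1.5523 mg/L.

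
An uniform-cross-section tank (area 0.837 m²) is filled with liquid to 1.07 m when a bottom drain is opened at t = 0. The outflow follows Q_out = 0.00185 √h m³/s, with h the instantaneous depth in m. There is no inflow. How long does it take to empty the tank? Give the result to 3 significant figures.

936 s

A dh/dt = −Q_out = −0.00185 √h.
This is separable: 2 d(√h)/dt = −0.00185/A, so √h = √h₀ − (0.00185/(2A)) t.
Tank is empty when √h = 0: t_empty = 2A√h₀/0.00185.
t_empty = 2·0.837·√1.07/0.00185 = 1.6740·1.0344/0.00185 = 936.00 s.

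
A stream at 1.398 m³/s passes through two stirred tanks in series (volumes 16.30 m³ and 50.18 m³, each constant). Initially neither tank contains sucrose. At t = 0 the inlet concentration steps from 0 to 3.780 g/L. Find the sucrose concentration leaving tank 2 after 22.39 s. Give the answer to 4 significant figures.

1.046 g/L

Species balance on tank i: dCᵢ/dt = (Cᵢ₋₁ − Cᵢ)/τᵢ with τᵢ = Vᵢ/Q.
τ₁ = 16.30/1.398 = 11.6595 s; τ₂ = 50.18/1.398 = 35.8941 s.
Tank 1: C₁ = C_in(1 − e^(−t/τ₁)). Tank 2 (τ₁ ≠ τ₂): C₂ = C_in[1 − (τ₁ e^(−t/τ₁) − τ₂ e^(−t/τ₂))/(τ₁ − τ₂)].
At t = 22.39: e^(−t/τ₁) = 0.146560, e^(−t/τ₂) = 0.535915.
C₂ = 3.780·[1 − (11.6595·0.146560 − 35.8941·0.535915)/(-24.2346)] = 3.780·0.276762 = 1.04616 g/L.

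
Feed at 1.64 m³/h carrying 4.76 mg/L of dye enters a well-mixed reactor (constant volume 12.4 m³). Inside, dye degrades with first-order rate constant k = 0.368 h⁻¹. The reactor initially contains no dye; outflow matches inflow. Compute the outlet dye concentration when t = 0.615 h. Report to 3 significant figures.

0.333 mg/L

Species balance: V dC/dt = Q C_in − Q C − k V C.
dC/dt = (Q/V) C_in − (Q/V + k) C; effective rate a = Q/V + k = 0.13226 + 0.368 = 0.50026 h⁻¹.
C_ss = Q C_in/(Q + kV) = 1.2584 mg/L; C(t) = C_ss + (C₀ − C_ss) e^(−a t).
C(0.615) = 1.2584 + (-1.2584)·e^(−0.50026·0.615) = 1.2584 + (-1.2584)·0.73517 = 0.33328 mg/L.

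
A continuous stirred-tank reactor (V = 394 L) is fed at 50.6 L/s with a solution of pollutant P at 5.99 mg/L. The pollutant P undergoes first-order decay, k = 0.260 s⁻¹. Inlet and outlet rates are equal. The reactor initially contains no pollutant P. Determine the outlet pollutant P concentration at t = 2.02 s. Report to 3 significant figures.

1.08 mg/L

Accumulation = in − out − consumed: V dC/dt = Q C_in − Q C − k V C.
This is linear with rate a = Q/V + k = 0.38843 s⁻¹.
C_ss = Q C_in/(Q + kV) = 1.9805 mg/L; C(t) = C_ss + (C₀ − C_ss) e^(−a t).
C(2.02) = 1.9805 + (-1.9805)·e^(−0.38843·2.02) = 1.9805 + (-1.9805)·0.45629 = 1.0768 mg/L.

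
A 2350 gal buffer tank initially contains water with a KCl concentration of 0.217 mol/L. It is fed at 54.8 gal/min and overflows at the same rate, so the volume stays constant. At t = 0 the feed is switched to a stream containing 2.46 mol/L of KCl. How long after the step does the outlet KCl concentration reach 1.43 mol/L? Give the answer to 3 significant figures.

33.4 min

Accumulation = in − out for the solute gives V dC/dt = Q(C_in − C), so τ = V/Q = 42.883 min.
C(t) = C_in + (C₀ − C_in) e^(−t/τ). Set C = 1.43 and solve for t:
e^(−t/τ) = (C − C_in)/(C₀ − C_in) = (1.43 − 2.46)/(0.217 − 2.46) = 0.45921
t = −τ ln(…) = 42.883 × 0.77826 = 33.374 min.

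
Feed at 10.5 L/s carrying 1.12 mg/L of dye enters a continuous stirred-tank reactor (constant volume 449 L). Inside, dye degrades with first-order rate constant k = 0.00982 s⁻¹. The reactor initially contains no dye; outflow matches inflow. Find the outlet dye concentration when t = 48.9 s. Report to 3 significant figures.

0.633 mg/L

V dC/dt = Q(C_in − C) − k V C.
dC/dt = (Q/V) C_in − (Q/V + k) C; effective rate a = Q/V + k = 0.023385 + 0.00982 = 0.033205 s⁻¹.
C_ss = Q C_in/(Q + kV) = 0.78878 mg/L; C(t) = C_ss + (C₀ − C_ss) e^(−a t).
C(48.9) = 0.78878 + (-0.78878)·e^(−0.033205·48.9) = 0.78878 + (-0.78878)·0.19716 = 0.63326 mg/L.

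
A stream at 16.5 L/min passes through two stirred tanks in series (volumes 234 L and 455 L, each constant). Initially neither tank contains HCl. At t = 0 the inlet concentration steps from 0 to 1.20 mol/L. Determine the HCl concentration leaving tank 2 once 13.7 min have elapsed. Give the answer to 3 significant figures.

0.180 mol/L

Time constants: τᵢ = Vᵢ/Q for each well-mixed tank.
τ₁ = 234/16.5 = 14.182 min; τ₂ = 455/16.5 = 27.576 min.
Tank 1: C₁ = C_in(1 − e^(−t/τ₁)). Tank 2 (τ₁ ≠ τ₂): C₂ = C_in[1 − (τ₁ e^(−t/τ₁) − τ₂ e^(−t/τ₂))/(τ₁ − τ₂)].
At t = 13.7: e^(−t/τ₁) = 0.38059, e^(−t/τ₂) = 0.60847.
C₂ = 1.20·[1 − (14.182·0.38059 − 27.576·0.60847)/(-13.394)] = 1.20·0.15026 = 0.18031 mol/L.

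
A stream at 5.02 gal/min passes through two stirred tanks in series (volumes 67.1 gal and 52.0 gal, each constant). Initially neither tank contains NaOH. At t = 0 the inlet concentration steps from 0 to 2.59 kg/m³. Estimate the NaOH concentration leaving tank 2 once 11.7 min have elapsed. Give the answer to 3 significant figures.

Time constants: τᵢ = Vᵢ/Q for each well-mixed tank.
τ₁ = 67.1/5.02 = 13.367 min; τ₂ = 52.0/5.02 = 10.359 min.
Tank 1: C₁ = C_in(1 − e^(−t/τ₁)). Tank 2 (τ₁ ≠ τ₂): C₂ = C_in[1 − (τ₁ e^(−t/τ₁) − τ₂ e^(−t/τ₂))/(τ₁ − τ₂)].
At t = 11.7: e^(−t/τ₁) = 0.41673, e^(−t/τ₂) = 0.32319.
C₂ = 2.59·[1 − (13.367·0.41673 − 10.359·0.32319)/(3.0080)] = 2.59·0.26117 = 0.67643 kg/m³.

0.676 kg/m³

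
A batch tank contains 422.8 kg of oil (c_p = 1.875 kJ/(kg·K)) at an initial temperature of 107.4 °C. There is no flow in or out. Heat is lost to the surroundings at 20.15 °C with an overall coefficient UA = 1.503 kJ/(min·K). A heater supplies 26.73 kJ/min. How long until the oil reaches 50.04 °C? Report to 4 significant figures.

First-law balance (no shaft work): M c_p dT/dt = −UA(T − T_amb) + Q̇.
τ = M c_p/UA = 527.445 min; T_ss = T_amb + Q̇/UA = 20.15 + 26.73/1.503 = 37.9344 °C.
T(t) = T_ss + (T₀ − T_ss)e^(−t/τ); set T = 50.04:
t = −τ ln[(T − T_ss)/(T₀ − T_ss)] = −527.445 · ln(0.174267) = 921.534 min.

921.5 min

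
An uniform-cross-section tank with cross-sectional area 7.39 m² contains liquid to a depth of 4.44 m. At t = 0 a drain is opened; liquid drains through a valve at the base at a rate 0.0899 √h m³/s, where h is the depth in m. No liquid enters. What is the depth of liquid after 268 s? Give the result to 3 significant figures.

Unsteady balance on liquid volume: A dh/dt = −0.0899 √h.
∫ h^(−1/2) dh = −(0.0899/A) ∫ dt, giving 2√h = 2√h₀ − (0.0899/A) t.
√h = √4.44 − 0.0899·268/(2·7.39) = 2.1071 − 1.6301 = 0.47701.
h = 0.47701² = 0.22754 m.

0.228 m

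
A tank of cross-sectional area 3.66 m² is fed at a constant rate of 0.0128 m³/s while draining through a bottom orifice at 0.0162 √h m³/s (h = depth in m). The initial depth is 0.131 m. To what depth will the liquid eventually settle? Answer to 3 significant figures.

Level balance: A dh/dt = 0.0128 − 0.0162 √h. Setting dh/dt = 0:
Q_in = 0.0162 √h_ss ⇒ √h_ss = 0.0128/0.0162 = 0.79012.
h_ss = 0.79012² = 0.62430 m. (Since h₀ = 0.131 m < h_ss, the level will rise toward this value.)

0.624 m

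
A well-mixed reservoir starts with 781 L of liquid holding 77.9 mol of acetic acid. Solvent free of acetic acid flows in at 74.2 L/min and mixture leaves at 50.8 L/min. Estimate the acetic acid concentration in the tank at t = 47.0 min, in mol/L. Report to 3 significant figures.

Let m(t) be the amount of acetic acid. Volume: V(t) = V₀ + (Q_in − Q_out) t = 781 + 23.400 t; V(47.0) = 1880.8 L.
Species balance (pure solvent in): dm/dt = −Q_out · m/V(t).
Separate: dm/m = −Q_out dt/V(t) ⇒ ln(m/m₀) = −(Q_out/(Q_in−Q_out)) ln(V/V₀).
m = m₀ (V₀/V)^(Q_out/(Q_in−Q_out)) = 77.9 × (781/1880.8)^(2.1709) = 11.559 mol.
C = m/V = 11.559/1880.8 = 0.0061456 mol/L.

0.00615 mol/L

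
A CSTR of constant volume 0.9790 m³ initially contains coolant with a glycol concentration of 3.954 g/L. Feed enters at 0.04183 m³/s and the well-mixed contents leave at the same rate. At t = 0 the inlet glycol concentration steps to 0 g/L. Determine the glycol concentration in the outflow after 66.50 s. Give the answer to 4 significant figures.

Mass balance on the solute (V constant): V dC/dt = Q(C_in − C).
So dC/dt = (C_in − C)/τ with τ = V/Q = 0.9790/0.04183 = 23.4043 s.
C approaches C_in exponentially: C(t) = C_in + (C₀ − C_in) e^(−t/τ).
C(66.50) = 0 + (3.954 − 0)·e^(−66.50/23.4043) = 0 + (3.95400)·0.0583460 = 0.230700 g/L.

0.2307 g/L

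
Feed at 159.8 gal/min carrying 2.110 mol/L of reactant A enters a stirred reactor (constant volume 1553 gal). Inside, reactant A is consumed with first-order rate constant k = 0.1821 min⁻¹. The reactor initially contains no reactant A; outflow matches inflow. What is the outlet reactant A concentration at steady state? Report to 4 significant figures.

0.7618 mol/L

Accumulation = in − out − consumed: V dC/dt = Q C_in − Q C − k V C.
At steady state: 0 = Q C_in − (Q + kV) C_ss, so C_ss = Q C_in/(Q + kV).
C_ss = 159.8·2.110/(159.8 + 0.1821·1553) = 337.178/442.601 = 0.761810 mol/L.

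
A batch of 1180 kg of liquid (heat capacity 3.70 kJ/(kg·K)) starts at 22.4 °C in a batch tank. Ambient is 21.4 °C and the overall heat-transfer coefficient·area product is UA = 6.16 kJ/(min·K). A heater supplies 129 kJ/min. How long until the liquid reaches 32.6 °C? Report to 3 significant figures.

M c_p dT/dt = −UA(T − T_amb) + Q̇.
τ = M c_p/UA = 708.77 min; T_ss = T_amb + Q̇/UA = 21.4 + 129/6.16 = 42.342 °C.
T(t) = T_ss + (T₀ − T_ss)e^(−t/τ); set T = 32.6:
t = −τ ln[(T − T_ss)/(T₀ − T_ss)] = −708.77 · ln(0.48851) = 507.76 min.

508 min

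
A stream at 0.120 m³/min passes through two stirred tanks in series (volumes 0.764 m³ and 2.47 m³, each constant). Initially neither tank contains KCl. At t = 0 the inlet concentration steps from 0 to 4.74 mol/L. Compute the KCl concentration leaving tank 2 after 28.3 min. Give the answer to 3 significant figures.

3.03 mol/L

Species balance on tank i: dCᵢ/dt = (Cᵢ₋₁ − Cᵢ)/τᵢ with τᵢ = Vᵢ/Q.
τ₁ = 0.764/0.120 = 6.3667 min; τ₂ = 2.47/0.120 = 20.583 min.
Tank 1: C₁ = C_in(1 − e^(−t/τ₁)). Tank 2 (τ₁ ≠ τ₂): C₂ = C_in[1 − (τ₁ e^(−t/τ₁) − τ₂ e^(−t/τ₂))/(τ₁ − τ₂)].
At t = 28.3: e^(−t/τ₁) = 0.011737, e^(−t/τ₂) = 0.25287.
C₂ = 4.74·[1 − (6.3667·0.011737 − 20.583·0.25287)/(-14.217)] = 4.74·0.63915 = 3.0296 mol/L.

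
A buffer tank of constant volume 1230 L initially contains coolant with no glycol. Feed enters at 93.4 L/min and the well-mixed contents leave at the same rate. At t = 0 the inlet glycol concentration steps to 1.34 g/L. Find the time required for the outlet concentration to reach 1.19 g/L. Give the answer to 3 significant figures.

Transient balance on the dissolved component: V dC/dt = Q(C_in − C), so τ = V/Q = 13.169 min.
C(t) = C_in + (C₀ − C_in) e^(−t/τ). Set C = 1.19 and solve for t:
e^(−t/τ) = (C − C_in)/(C₀ − C_in) = (1.19 − 1.34)/(0 − 1.34) = 0.11194
t = −τ ln(…) = 13.169 × 2.1898 = 28.838 min.

28.8 min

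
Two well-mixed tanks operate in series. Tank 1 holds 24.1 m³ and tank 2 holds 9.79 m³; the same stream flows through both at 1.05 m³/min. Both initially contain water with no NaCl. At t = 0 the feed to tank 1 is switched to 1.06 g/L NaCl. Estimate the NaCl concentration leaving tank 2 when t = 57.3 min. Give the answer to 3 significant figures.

Each tank obeys Vᵢ dCᵢ/dt = Q(Cᵢ₋₁ − Cᵢ), so τᵢ = Vᵢ/Q.
τ₁ = 24.1/1.05 = 22.952 min; τ₂ = 9.79/1.05 = 9.3238 min.
Solving the cascade with C₁(0)=C₂(0)=0 gives C₂(t) = C_in[1 − (τ₁ e^(−t/τ₁) − τ₂ e^(−t/τ₂))/(τ₁ − τ₂)].
At t = 57.3: e^(−t/τ₁) = 0.082375, e^(−t/τ₂) = 0.0021430.
C₂ = 1.06·[1 − (22.952·0.082375 − 9.3238·0.0021430)/(13.629)] = 1.06·0.86274 = 0.91450 g/L.

0.914 g/L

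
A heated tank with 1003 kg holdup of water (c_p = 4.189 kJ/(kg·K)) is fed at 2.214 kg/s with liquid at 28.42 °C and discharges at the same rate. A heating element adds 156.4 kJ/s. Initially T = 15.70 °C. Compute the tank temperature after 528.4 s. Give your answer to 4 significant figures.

36.07 °C

Heat balance on the well-mixed liquid: M c_p dT/dt = ṁ c_p (T_in − T) + 156.4.
τ = M/ṁ = 453.026 s; T_ss = T_in + Q̇/(ṁ c_p) = 28.42 + 156.4/(2.214·4.189) = 45.2835 °C.
Integrating: T(t) = T_ss + (T₀ − T_ss) e^(−t/τ).
T(528.4) = 45.2835 + (-29.5835)·e^(−528.4/453.026) = 45.2835 + (-29.5835)·0.311493 = 36.0685 °C.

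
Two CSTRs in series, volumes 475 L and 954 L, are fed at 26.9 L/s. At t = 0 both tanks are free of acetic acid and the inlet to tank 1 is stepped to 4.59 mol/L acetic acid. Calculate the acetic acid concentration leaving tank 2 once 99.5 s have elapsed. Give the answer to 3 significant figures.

Time constants: τᵢ = Vᵢ/Q for each well-mixed tank.
τ₁ = 475/26.9 = 17.658 s; τ₂ = 954/26.9 = 35.465 s.
Tank 1: C₁ = C_in(1 − e^(−t/τ₁)). Tank 2 (τ₁ ≠ τ₂): C₂ = C_in[1 − (τ₁ e^(−t/τ₁) − τ₂ e^(−t/τ₂))/(τ₁ − τ₂)].
At t = 99.5: e^(−t/τ₁) = 0.0035712, e^(−t/τ₂) = 0.060470.
C₂ = 4.59·[1 − (17.658·0.0035712 − 35.465·0.060470)/(-17.807)] = 4.59·0.88311 = 4.0535 mol/L.

4.05 mol/L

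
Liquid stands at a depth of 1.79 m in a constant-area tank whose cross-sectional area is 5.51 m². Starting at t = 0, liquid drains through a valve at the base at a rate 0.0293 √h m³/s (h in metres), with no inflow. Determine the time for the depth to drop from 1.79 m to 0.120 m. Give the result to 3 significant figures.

373 s

With no inflow, A dh/dt = −0.0293 √h.
Separate and integrate: 2(√h − √h₀) = −(0.0293/A) t.
t = 2A(√h₀ − √h)/0.0293 = 2·5.51·(√1.79 − √0.120)/0.0293
  = 11.020 × (1.3379 − 0.34641) / 0.0293 = 372.91 s.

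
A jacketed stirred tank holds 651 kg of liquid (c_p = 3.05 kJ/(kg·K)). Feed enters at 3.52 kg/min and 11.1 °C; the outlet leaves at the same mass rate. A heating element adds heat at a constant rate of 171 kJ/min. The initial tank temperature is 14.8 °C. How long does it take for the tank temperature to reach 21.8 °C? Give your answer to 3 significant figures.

157 min

M c_p dT/dt = ṁ c_p (T_in − T) + Q̇.
τ = M/ṁ = 184.94 min; T_ss = T_in + Q̇/(ṁ c_p) = 27.028 °C.
T(t) = T_ss + (T₀ − T_ss) e^(−t/τ). Set T = 21.8:
e^(−t/τ) = (21.8 − 27.028)/(14.8 − 27.028) = 0.42753
t = −184.94 · ln(0.42753) = 157.15 min.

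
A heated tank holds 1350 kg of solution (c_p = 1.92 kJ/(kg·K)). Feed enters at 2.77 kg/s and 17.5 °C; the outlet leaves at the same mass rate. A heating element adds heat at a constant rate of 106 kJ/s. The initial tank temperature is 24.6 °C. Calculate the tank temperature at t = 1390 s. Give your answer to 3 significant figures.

M c_p dT/dt = ṁ c_p (T_in − T) + Q̇.
Rearrange: dT/dt = (T_ss − T)/τ with τ = M/ṁ = 487.36 s and T_ss = T_in + Q̇/(ṁ c_p) = 37.431 °C.
This is linear first-order; T(t) = T_ss + (T₀ − T_ss) e^(−t/τ).
T(1390) = 37.431 + (-12.831)·e^(−1390/487.36) = 37.431 + (-12.831)·0.057724 = 36.690 °C.

36.7 °C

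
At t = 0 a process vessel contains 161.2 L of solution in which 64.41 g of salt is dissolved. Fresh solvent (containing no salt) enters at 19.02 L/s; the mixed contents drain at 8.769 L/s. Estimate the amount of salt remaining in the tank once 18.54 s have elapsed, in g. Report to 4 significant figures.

33.08 g

Let m(t) be the amount of salt. Volume: V(t) = V₀ + (Q_in − Q_out) t = 161.2 + 10.2510 t; V(18.54) = 351.254 L.
No salt enters, so dm/dt = −Q_out · (m/V).
dm/m = −Q_out dt/(V₀ + 10.2510 t); integrating gives ln(m/m₀) = −(Q_out/(Q_in−Q_out)) ln(V/V₀).
m = m₀ (V₀/V)^(Q_out/(Q_in−Q_out)) = 64.41 × (161.2/351.254)^(0.855429) = 33.0826 g.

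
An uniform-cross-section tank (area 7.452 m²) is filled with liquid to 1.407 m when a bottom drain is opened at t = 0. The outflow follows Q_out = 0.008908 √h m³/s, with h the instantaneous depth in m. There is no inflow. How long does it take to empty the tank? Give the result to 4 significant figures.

A dh/dt = −Q_out = −0.008908 √h.
This is separable: 2 d(√h)/dt = −0.008908/A, so √h = √h₀ − (0.008908/(2A)) t.
Set h = 0: 2√h₀ = (0.008908/A) t_empty ⇒ t_empty = 2A√h₀/0.008908.
t_empty = 2·7.452·√1.407/0.008908 = 14.9040·1.18617/0.008908 = 1984.58 s.

1985 s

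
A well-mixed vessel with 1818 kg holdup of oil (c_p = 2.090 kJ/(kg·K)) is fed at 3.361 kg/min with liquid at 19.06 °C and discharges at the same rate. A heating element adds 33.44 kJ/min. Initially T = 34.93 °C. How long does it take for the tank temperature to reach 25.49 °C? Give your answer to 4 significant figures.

M c_p dT/dt = ṁ c_p (T_in − T) + Q̇.
τ = M/ṁ = 540.910 min; T_ss = T_in + Q̇/(ṁ c_p) = 23.8205 °C.
T(t) = T_ss + (T₀ − T_ss) e^(−t/τ). Set T = 25.49:
e^(−t/τ) = (25.49 − 23.8205)/(34.93 − 23.8205) = 0.150278
t = −540.910 · ln(0.150278) = 1025.17 min.

1025 min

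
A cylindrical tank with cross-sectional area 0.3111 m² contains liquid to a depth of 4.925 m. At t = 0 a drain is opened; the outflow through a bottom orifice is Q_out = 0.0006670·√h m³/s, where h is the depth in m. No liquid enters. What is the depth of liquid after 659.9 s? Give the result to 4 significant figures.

A dh/dt = −Q_out = −0.0006670 √h.
This is separable: 2 d(√h)/dt = −0.0006670/A, so √h = √h₀ − (0.0006670/(2A)) t.
√h = √4.925 − 0.0006670·659.9/(2·0.3111) = 2.21923 − 0.707414 = 1.51182.
h = 1.51182² = 2.28560 m.

2.286 m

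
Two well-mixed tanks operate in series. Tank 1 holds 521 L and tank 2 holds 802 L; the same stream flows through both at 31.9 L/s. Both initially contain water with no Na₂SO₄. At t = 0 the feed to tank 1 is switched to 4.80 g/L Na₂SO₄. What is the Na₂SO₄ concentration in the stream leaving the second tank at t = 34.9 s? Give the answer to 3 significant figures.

Each tank obeys Vᵢ dCᵢ/dt = Q(Cᵢ₋₁ − Cᵢ), so τᵢ = Vᵢ/Q.
τ₁ = 521/31.9 = 16.332 s; τ₂ = 802/31.9 = 25.141 s.
Solving the cascade with C₁(0)=C₂(0)=0 gives C₂(t) = C_in[1 − (τ₁ e^(−t/τ₁) − τ₂ e^(−t/τ₂))/(τ₁ − τ₂)].
At t = 34.9: e^(−t/τ₁) = 0.11802, e^(−t/τ₂) = 0.24953.
C₂ = 4.80·[1 − (16.332·0.11802 − 25.141·0.24953)/(-8.8088)] = 4.80·0.50664 = 2.4319 g/L.

2.43 g/L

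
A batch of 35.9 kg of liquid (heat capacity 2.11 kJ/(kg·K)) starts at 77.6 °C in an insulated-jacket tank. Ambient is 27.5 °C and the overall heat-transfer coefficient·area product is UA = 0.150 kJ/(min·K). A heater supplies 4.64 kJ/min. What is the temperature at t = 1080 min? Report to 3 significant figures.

60.7 °C

Lumped-capacitance energy balance: M c_p dT/dt = UA(T_amb − T) + Q̇.
dT/dt = (T_ss − T)/τ with T_ss = T_amb + Q̇/UA = 27.5 + 4.64/0.150 = 58.433 °C, τ = M c_p/UA = 35.9·2.11/0.150 = 504.99 min.
T approaches T_ss exponentially: T(t) = T_ss + (T₀ − T_ss) e^(−t/τ).
T(1080) = 58.433 + (19.167)·0.11781 = 60.691 °C.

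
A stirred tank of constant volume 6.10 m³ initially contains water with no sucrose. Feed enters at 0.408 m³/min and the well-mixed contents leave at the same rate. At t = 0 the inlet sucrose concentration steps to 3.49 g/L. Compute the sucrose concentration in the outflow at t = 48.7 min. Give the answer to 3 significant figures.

Mass balance on the solute (V constant): V dC/dt = Q(C_in − C).
Rewrite as dC/dt + C/τ = C_in/τ, τ = V/Q = 14.951 min.
Integrating: C(t) = C_in + (C₀ − C_in) e^(−t/τ).
C(48.7) = 3.49 + (0 − 3.49)·e^(−48.7/14.951) = 3.49 + (-3.4900)·0.038492 = 3.3557 g/L.

3.36 g/L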